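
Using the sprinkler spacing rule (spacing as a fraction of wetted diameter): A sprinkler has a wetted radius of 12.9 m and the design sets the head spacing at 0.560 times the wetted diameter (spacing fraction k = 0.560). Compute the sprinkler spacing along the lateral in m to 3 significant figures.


Approach: apply the sprinkler spacing rule (spacing as a fraction of wetted diameter), S = k*(2*R).
S = 0.560 * (2 * 12.9) = 14.4 m
Therefore the sprinkler spacing along the lateral = 14.4 m.


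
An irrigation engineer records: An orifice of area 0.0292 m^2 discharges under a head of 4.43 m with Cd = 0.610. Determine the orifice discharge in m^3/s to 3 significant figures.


Approach: apply the orifice equation, Q = Cd*A*sqrt(2*g*h).
Q = 0.610 * 0.0292 * sqrt(2*9.81*4.43) = 0.166 m^3/s
Therefore the orifice discharge = 0.166 m^3/s.


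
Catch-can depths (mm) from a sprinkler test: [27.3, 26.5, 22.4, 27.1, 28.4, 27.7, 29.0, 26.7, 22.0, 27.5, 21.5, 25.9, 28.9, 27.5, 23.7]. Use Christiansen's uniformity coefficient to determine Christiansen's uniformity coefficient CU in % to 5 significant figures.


Approach: apply Christiansen's uniformity coefficient, CU = (1 - mean_abs_deviation/mean)*100.
mean = 26.14000 mm
mean |d_i - mean| = 2.026667 mm
CU = (1 - 2.026667/26.14000)*100 = 92.247 %
Therefore Christiansen's uniformity coefficient CU = 92.247 %.


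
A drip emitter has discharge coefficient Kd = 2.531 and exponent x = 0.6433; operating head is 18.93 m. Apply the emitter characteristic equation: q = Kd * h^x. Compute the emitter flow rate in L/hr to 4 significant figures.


q = 2.531 * 18.93^0.6433 = 16.78 L/hr
Therefore the emitter flow rate = 16.78 L/hr.


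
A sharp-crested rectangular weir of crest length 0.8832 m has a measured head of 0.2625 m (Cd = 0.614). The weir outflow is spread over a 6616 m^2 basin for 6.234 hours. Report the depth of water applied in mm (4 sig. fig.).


Approach: apply the rectangular weir equation with a volume-to-depth conversion, Q = (2/3)*Cd*L*sqrt(2g)*H^1.5; d = Q*t/A * 1000.
Step 1 — weir discharge:
  Q = (2/3)*0.614*0.8832*sqrt(2*9.81)*0.2625^1.5 = 0.215367 m^3/s
Step 2 — volume: V = 0.215367 * 6.234*3600 = 4833.36 m^3
Step 3 — depth: d = V/A * 1000 = 4833.36/6616 * 1000 = 730.6 mm
Therefore the depth of water applied = 730.6 mm.


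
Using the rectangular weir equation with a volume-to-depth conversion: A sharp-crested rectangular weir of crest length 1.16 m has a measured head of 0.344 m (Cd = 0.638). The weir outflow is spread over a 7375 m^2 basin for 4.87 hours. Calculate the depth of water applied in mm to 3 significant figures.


Approach: apply the rectangular weir equation with a volume-to-depth conversion, Q = (2/3)*Cd*L*sqrt(2g)*H^1.5; d = Q*t/A * 1000.
Step 1 — weir discharge:
  Q = (2/3)*0.638*1.16*sqrt(2*9.81)*0.344^1.5 = 0.44094 m^3/s
Step 2 — volume: V = 0.44094 * 4.87*3600 = 7730.5 m^3
Step 3 — depth: d = V/A * 1000 = 7730.5/7375 * 1000 = 1050 mm
Therefore the depth of water applied = 1050 mm.


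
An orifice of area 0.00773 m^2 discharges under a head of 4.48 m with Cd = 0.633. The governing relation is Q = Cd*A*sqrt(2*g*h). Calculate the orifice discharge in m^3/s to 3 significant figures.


Q = 0.633 * 0.00773 * sqrt(2*9.81*4.48) = 0.0459 m^3/s
Therefore the orifice discharge = 0.0459 m^3/s.


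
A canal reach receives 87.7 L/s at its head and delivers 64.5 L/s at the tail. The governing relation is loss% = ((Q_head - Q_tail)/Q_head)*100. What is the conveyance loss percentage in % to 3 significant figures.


loss = ((87.7 - 64.5)/87.7)*100 = 26.5 %
Therefore the conveyance loss percentage = 26.5 %.


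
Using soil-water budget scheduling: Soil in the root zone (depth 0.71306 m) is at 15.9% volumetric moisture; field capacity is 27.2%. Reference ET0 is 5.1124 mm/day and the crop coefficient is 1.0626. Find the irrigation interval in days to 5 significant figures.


Approach: apply soil-water budget scheduling, SMD = (FC-theta)/100*depth*1000; ETc = ET0*Kc; interval = SMD/ETc.
Step 1 — soil moisture deficit:
  SMD = (27.2 - 15.9)/100 * 0.71306 * 1000 = 80.57578 mm
Step 2 — daily crop ET (ETc = ET0*Kc):
  ETc = 5.1124 * 1.0626 = 5.432436 mm/day
Step 3 — irrigation interval (SMD/ETc):
  interval = 80.57578 / 5.432436 = 14.832 days
Therefore the irrigation interval = 14.832 days.


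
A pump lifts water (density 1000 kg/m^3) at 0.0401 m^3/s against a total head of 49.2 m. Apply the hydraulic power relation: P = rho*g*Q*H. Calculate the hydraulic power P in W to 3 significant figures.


P = 1000 * 9.81 * 0.0401 * 49.2 = 19400 W
Therefore the hydraulic power P = 19400 W.


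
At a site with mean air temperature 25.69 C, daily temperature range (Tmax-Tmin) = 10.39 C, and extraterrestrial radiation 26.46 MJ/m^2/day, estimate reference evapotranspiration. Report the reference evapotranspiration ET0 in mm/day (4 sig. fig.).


Approach: apply the Hargreaves-Samani method, ET0 = 0.0023*(Tmean+17.8)*sqrt(Tmax-Tmin)*0.408*Ra.
ET0 = 0.0023*(25.69+17.8)*sqrt(10.39)*0.408*26.46 = 3.481 mm/day
Therefore the reference evapotranspiration ET0 = 3.481 mm/day.


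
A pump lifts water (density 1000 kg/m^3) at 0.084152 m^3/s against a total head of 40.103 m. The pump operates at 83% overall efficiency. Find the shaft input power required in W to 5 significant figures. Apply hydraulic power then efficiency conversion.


Approach: apply hydraulic power then efficiency conversion, P = rho*g*Q*H; P_in = P/eta.
Step 1 — hydraulic power (P = rho*g*Q*H):
  P = 1000 * 9.81 * 0.084152 * 40.103 = 33106.27 W
Step 2 — input power: P_in = P/eta = 33106.27 / 0.83 = 39887 W
Therefore the shaft input power required = 39887 W.


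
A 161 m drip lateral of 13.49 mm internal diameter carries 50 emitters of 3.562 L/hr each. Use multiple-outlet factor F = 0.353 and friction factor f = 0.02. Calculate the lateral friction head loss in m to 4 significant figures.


Approach: apply Darcy-Weisbach with the multiple-outlet F-factor, Q = n*q/(3600*1000) m^3/s; v = Q/A; hf = F*f*(L/D)*(v^2/(2g)).
Q = 50*3.562/(3600*1000) = 4.94722e-05 m^3/s
A = pi*(13.49e-3/2)^2 = 1.42927e-04 m^2, so v = Q/A = 0.346137 m/s
hf = 0.353*0.02*(161/0.01349)*(0.346137^2/(2*9.81)) = 0.5145 m
Therefore the lateral friction head loss = 0.5145 m.


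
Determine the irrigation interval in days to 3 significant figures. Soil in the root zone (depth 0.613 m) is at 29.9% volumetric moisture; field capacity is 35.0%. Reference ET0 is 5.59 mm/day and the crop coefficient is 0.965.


Approach: apply soil-water budget scheduling, SMD = (FC-theta)/100*depth*1000; ETc = ET0*Kc; interval = SMD/ETc.
Step 1 — soil moisture deficit:
  SMD = (35.0 - 29.9)/100 * 0.613 * 1000 = 31.263 mm
Step 2 — daily crop ET (ETc = ET0*Kc):
  ETc = 5.59 * 0.965 = 5.3943 mm/day
Step 3 — irrigation interval (SMD/ETc):
  interval = 31.263 / 5.3943 = 5.80 days
Therefore the irrigation interval = 5.80 days.


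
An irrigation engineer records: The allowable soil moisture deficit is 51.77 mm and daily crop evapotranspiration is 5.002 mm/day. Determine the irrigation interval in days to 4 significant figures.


Approach: apply the irrigation interval relation, interval = SMD / ETc.
interval = 51.77 / 5.002 = 10.35 days
Therefore the irrigation interval = 10.35 days.


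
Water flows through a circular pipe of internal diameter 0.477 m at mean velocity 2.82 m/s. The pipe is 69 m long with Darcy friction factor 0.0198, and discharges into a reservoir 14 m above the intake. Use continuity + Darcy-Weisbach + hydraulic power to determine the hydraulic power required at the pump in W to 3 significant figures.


Approach: apply continuity + Darcy-Weisbach + hydraulic power, Q = A*v; hf = f*(L/D)*(v^2/(2g)); H = static + hf; P = rho*g*Q*H.
Step 1 — flow rate (continuity, Q = A*v):
  A = pi*(0.477/2)^2 = 0.17870 m^2
  Q = 0.17870 * 2.82 = 0.50394 m^3/s
Step 2 — friction head loss (Darcy-Weisbach):
  hf = 0.0198 * (69/0.477) * (2.82^2 / (2*9.81))
  hf = 1.1609 m
Step 3 — total head: H = 14 + 1.1609 = 15.161 m
Step 4 — hydraulic power (P = rho*g*Q*H):
  P = 1000 * 9.81 * 0.50394 * 15.161 = 74900 W
Therefore the hydraulic power required at the pump = 74900 W.


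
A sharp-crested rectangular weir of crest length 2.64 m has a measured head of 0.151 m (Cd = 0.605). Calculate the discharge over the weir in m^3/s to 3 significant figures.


Approach: apply the rectangular weir equation, Q = (2/3)*Cd*L*sqrt(2g)*H^1.5.
Q = (2/3)*0.605*2.64*sqrt(2*9.81)*0.151^1.5 = 0.277 m^3/s
Therefore the discharge over the weir = 0.277 m^3/s.


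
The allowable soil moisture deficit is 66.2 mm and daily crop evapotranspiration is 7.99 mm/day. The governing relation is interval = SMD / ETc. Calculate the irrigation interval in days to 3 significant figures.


interval = 66.2 / 7.99 = 8.29 days
Therefore the irrigation interval = 8.29 days.


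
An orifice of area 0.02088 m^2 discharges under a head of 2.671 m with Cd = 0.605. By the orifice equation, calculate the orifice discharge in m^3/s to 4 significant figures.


Approach: apply the orifice equation, Q = Cd*A*sqrt(2*g*h).
Q = 0.605 * 0.02088 * sqrt(2*9.81*2.671) = 0.09145 m^3/s
Therefore the orifice discharge = 0.09145 m^3/s.


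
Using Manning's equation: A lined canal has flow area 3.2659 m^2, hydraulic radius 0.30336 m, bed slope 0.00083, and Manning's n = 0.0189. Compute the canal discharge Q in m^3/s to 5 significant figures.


Approach: apply Manning's equation, Q = (1/n)*A*R^(2/3)*S^(1/2).
Q = (1/0.0189) * 3.2659 * 0.30336^(2/3) * 0.00083^(1/2) = 2.2476 m^3/s
Therefore the canal discharge Q = 2.2476 m^3/s.


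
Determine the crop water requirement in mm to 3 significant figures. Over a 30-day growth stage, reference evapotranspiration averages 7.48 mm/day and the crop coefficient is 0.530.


Approach: apply the crop water requirement relation, CWR = ET0 * Kc * days.
CWR = 7.48 * 0.530 * 30 = 119 mm
Therefore the crop water requirement = 119 mm.


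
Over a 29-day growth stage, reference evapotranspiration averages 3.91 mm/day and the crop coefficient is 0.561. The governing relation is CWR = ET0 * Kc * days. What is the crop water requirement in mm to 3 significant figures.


CWR = 3.91 * 0.561 * 29 = 63.6 mm
Therefore the crop water requirement = 63.6 mm.


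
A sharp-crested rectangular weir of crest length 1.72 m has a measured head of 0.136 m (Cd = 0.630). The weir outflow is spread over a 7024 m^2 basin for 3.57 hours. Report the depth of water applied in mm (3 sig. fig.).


Approach: apply the rectangular weir equation with a volume-to-depth conversion, Q = (2/3)*Cd*L*sqrt(2g)*H^1.5; d = Q*t/A * 1000.
Step 1 — weir discharge:
  Q = (2/3)*0.630*1.72*sqrt(2*9.81)*0.136^1.5 = 0.16049 m^3/s
Step 2 — volume: V = 0.16049 * 3.57*3600 = 2062.6 m^3
Step 3 — depth: d = V/A * 1000 = 2062.6/7024 * 1000 = 294 mm
Therefore the depth of water applied = 294 mm.


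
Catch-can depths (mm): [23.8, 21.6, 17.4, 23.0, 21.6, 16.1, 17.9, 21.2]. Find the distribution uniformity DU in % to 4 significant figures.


Approach: apply the low-quarter distribution uniformity, DU = (mean of lowest quarter of readings / overall mean)*100.
sorted lowest 2 of 8: [16.1, 17.4] -> mean = 16.7500 mm
overall mean = 20.3250 mm
DU = (16.7500/20.3250)*100 = 82.41 %
Therefore the distribution uniformity DU = 82.41 %.


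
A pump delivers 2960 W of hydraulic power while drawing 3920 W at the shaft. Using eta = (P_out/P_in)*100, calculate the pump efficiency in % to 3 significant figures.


eta = (2960 / 3920) * 100 = 75.5 %
Therefore the pump efficiency = 75.5 %.


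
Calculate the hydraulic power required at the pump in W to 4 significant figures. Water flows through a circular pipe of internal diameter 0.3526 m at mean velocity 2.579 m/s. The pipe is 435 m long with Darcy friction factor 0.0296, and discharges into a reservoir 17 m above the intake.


Approach: apply continuity + Darcy-Weisbach + hydraulic power, Q = A*v; hf = f*(L/D)*(v^2/(2g)); H = static + hf; P = rho*g*Q*H.
Step 1 — flow rate (continuity, Q = A*v):
  A = pi*(0.3526/2)^2 = 0.0976460 m^2
  Q = 0.0976460 * 2.579 = 0.251829 m^3/s
Step 2 — friction head loss (Darcy-Weisbach):
  hf = 0.0296 * (435/0.3526) * (2.579^2 / (2*9.81))
  hf = 12.3795 m
Step 3 — total head: H = 17 + 12.3795 = 29.3795 m
Step 4 — hydraulic power (P = rho*g*Q*H):
  P = 1000 * 9.81 * 0.251829 * 29.3795 = 72580 W
Therefore the hydraulic power required at the pump = 72580 W.


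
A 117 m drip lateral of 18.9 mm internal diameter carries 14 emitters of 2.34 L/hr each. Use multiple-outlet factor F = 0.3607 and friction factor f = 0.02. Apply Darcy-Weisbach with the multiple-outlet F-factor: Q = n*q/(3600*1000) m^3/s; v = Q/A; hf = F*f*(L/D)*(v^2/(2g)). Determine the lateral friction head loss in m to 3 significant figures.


Q = 14*2.34/(3600*1000) = 9.1000e-06 m^3/s
A = pi*(18.9e-3/2)^2 = 2.8055e-04 m^2, so v = Q/A = 0.032436 m/s
hf = 0.3607*0.02*(117/0.0189)*(0.032436^2/(2*9.81)) = 0.00239 m
Therefore the lateral friction head loss = 0.00239 m.


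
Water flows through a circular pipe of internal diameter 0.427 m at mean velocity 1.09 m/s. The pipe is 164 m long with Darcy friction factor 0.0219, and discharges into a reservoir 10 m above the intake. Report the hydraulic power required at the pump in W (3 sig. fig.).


Approach: apply continuity + Darcy-Weisbach + hydraulic power, Q = A*v; hf = f*(L/D)*(v^2/(2g)); H = static + hf; P = rho*g*Q*H.
Step 1 — flow rate (continuity, Q = A*v):
  A = pi*(0.427/2)^2 = 0.14320 m^2
  Q = 0.14320 * 1.09 = 0.15609 m^3/s
Step 2 — friction head loss (Darcy-Weisbach):
  hf = 0.0219 * (164/0.427) * (1.09^2 / (2*9.81))
  hf = 0.50935 m
Step 3 — total head: H = 10 + 0.50935 = 10.509 m
Step 4 — hydraulic power (P = rho*g*Q*H):
  P = 1000 * 9.81 * 0.15609 * 10.509 = 16100 W
Therefore the hydraulic power required at the pump = 16100 W.


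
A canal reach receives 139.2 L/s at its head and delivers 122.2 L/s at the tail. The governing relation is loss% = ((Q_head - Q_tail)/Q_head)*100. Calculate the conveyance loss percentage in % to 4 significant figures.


loss = ((139.2 - 122.2)/139.2)*100 = 12.21 %
Therefore the conveyance loss percentage = 12.21 %.


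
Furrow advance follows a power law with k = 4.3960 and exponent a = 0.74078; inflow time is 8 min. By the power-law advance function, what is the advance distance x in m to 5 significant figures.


Approach: apply the power-law advance function, x = k*t^a.
x = 4.3960 * 8^0.74078 = 20.514 m
Therefore the advance distance x = 20.514 m.


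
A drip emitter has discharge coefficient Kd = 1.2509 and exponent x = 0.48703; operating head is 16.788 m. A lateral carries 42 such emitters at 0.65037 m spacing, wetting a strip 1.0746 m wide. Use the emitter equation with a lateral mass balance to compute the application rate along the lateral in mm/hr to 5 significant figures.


Approach: apply the emitter equation with a lateral mass balance, q = Kd*h^x; Q = n*q; rate = Q/(n*spacing*width).
Step 1 — single emitter flow (q = Kd*h^x):
  q = 1.2509 * 16.788^0.48703 = 4.941216 L/hr
Step 2 — total lateral flow: Q = 42 * 4.941216 = 207.5311 L/hr
Step 3 — wetted area: A = 42 * 0.65037 * 1.0746 = 29.35328 m^2
Step 4 — application rate: Q/A = 207.5311/29.35328 = 7.0701 mm/hr
Therefore the application rate along the lateral = 7.0701 mm/hr.


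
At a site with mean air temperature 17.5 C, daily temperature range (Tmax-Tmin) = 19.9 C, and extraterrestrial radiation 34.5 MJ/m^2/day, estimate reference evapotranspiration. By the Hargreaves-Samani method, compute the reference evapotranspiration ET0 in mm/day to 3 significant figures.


Approach: apply the Hargreaves-Samani method, ET0 = 0.0023*(Tmean+17.8)*sqrt(Tmax-Tmin)*0.408*Ra.
ET0 = 0.0023*(17.5+17.8)*sqrt(19.9)*0.408*34.5 = 5.10 mm/day
Therefore the reference evapotranspiration ET0 = 5.10 mm/day.


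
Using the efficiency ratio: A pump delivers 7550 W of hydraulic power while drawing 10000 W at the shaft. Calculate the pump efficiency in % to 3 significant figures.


Approach: apply the efficiency ratio, eta = (P_out/P_in)*100.
eta = (7550 / 10000) * 100 = 75.5 %
Therefore the pump efficiency = 75.5 %.


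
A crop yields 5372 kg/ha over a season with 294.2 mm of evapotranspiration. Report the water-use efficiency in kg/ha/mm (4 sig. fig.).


Approach: apply the water-use efficiency ratio, WUE = yield/ET.
WUE = 5372 / 294.2 = 18.26 kg/ha/mm
Therefore the water-use efficiency = 18.26 kg/ha/mm.


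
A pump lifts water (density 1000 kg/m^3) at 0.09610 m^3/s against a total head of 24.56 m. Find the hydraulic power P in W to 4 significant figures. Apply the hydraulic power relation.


Approach: apply the hydraulic power relation, P = rho*g*Q*H.
P = 1000 * 9.81 * 0.09610 * 24.56 = 23150 W
Therefore the hydraulic power P = 23150 W.


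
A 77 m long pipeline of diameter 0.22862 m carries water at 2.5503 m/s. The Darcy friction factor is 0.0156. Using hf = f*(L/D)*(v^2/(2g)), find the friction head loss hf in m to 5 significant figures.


hf = 0.0156 * (77/0.22862) * (2.5503^2 / (2*9.81))
hf = 1.7417 m
Therefore the friction head loss hf = 1.7417 m.


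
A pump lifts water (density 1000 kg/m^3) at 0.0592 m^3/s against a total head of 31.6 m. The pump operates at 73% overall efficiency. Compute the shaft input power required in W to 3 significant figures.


Approach: apply hydraulic power then efficiency conversion, P = rho*g*Q*H; P_in = P/eta.
Step 1 — hydraulic power (P = rho*g*Q*H):
  P = 1000 * 9.81 * 0.0592 * 31.6 = 18352 W
Step 2 — input power: P_in = P/eta = 18352 / 0.73 = 25100 W
Therefore the shaft input power required = 25100 W.


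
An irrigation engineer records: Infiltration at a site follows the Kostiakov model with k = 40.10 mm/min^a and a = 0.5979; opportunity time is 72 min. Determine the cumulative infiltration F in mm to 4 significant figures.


Approach: apply the Kostiakov infiltration equation, F = k*t^a.
F = 40.10 * 72^0.5979 = 517.2 mm
Therefore the cumulative infiltration F = 517.2 mm.


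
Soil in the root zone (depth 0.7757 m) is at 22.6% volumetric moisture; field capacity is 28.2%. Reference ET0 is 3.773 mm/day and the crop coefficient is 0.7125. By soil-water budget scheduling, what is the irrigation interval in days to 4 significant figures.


Approach: apply soil-water budget scheduling, SMD = (FC-theta)/100*depth*1000; ETc = ET0*Kc; interval = SMD/ETc.
Step 1 — soil moisture deficit:
  SMD = (28.2 - 22.6)/100 * 0.7757 * 1000 = 43.4392 mm
Step 2 — daily crop ET (ETc = ET0*Kc):
  ETc = 3.773 * 0.7125 = 2.68826 mm/day
Step 3 — irrigation interval (SMD/ETc):
  interval = 43.4392 / 2.68826 = 16.16 days
Therefore the irrigation interval = 16.16 days.


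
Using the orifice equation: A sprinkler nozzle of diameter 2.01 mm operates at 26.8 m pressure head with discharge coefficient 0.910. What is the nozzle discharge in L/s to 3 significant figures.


Approach: apply the orifice equation, Q = Cd*A*sqrt(2*g*h), A = pi*(d/2)^2.
A = pi*(2.01e-3/2)^2 = 3.1731e-06 m^2
Q = 0.910 * 3.1731e-06 * sqrt(2*9.81*26.8) * 1000 = 0.0662 L/s
Therefore the nozzle discharge = 0.0662 L/s.


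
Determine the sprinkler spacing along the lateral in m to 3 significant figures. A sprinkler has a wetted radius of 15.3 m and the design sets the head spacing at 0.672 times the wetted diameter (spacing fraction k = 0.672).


Approach: apply the sprinkler spacing rule (spacing as a fraction of wetted diameter), S = k*(2*R).
S = 0.672 * (2 * 15.3) = 20.6 m
Therefore the sprinkler spacing along the lateral = 20.6 m.


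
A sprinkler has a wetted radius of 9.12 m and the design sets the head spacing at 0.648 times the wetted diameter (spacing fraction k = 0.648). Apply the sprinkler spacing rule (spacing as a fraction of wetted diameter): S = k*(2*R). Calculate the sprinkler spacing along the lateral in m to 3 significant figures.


S = 0.648 * (2 * 9.12) = 11.8 m
Therefore the sprinkler spacing along the lateral = 11.8 m.


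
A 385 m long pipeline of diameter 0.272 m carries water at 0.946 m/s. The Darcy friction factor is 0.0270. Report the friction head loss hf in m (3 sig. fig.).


Approach: apply the Darcy-Weisbach equation, hf = f*(L/D)*(v^2/(2g)).
hf = 0.0270 * (385/0.272) * (0.946^2 / (2*9.81))
hf = 1.74 m
Therefore the friction head loss hf = 1.74 m.


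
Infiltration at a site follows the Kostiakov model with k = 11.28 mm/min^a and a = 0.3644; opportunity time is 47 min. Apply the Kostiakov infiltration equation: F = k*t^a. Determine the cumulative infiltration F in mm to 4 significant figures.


F = 11.28 * 47^0.3644 = 45.88 mm
Therefore the cumulative infiltration F = 45.88 mm.


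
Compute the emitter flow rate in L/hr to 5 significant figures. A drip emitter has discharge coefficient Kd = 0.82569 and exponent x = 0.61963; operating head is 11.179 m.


Approach: apply the emitter characteristic equation, q = Kd * h^x.
q = 0.82569 * 11.179^0.61963 = 3.6850 L/hr
Therefore the emitter flow rate = 3.6850 L/hr.


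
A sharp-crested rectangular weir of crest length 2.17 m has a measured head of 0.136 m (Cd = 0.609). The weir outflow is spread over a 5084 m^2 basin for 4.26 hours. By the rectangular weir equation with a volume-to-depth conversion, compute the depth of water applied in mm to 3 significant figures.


Approach: apply the rectangular weir equation with a volume-to-depth conversion, Q = (2/3)*Cd*L*sqrt(2g)*H^1.5; d = Q*t/A * 1000.
Step 1 — weir discharge:
  Q = (2/3)*0.609*2.17*sqrt(2*9.81)*0.136^1.5 = 0.19572 m^3/s
Step 2 — volume: V = 0.19572 * 4.26*3600 = 3001.6 m^3
Step 3 — depth: d = V/A * 1000 = 3001.6/5084 * 1000 = 590 mm
Therefore the depth of water applied = 590 mm.


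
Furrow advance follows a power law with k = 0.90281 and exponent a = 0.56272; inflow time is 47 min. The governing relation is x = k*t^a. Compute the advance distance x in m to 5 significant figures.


x = 0.90281 * 47^0.56272 = 7.8799 m
Therefore the advance distance x = 7.8799 m.


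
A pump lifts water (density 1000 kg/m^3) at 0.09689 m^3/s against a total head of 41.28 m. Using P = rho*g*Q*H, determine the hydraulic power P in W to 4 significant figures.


P = 1000 * 9.81 * 0.09689 * 41.28 = 39240 W
Therefore the hydraulic power P = 39240 W.


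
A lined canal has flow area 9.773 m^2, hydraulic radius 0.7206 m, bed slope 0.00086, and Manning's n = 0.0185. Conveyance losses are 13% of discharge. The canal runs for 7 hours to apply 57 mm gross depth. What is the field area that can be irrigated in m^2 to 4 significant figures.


Approach: apply Manning's equation with a conveyance and depth budget, Q = (1/n)*A*R^(2/3)*S^(1/2); Q_field = Q*(1-loss); Area = Q_field*t/(d/1000).
Step 1 — canal discharge (Manning's equation):
  Q = (1/0.0185) * 9.773 * 0.7206^(2/3) * 0.00086^(1/2) = 12.4519 m^3/s
Step 2 — delivered flow: Q_field = 12.4519*(1 - 13/100) = 10.8331 m^3/s
Step 3 — volume delivered: V = 10.8331 * 7*3600 = 272995 m^3
Step 4 — area served: A = V / (depth/1000) = 272995 / 0.057 = 4789000 m^2
Therefore the field area that can be irrigated = 4789000 m^2.


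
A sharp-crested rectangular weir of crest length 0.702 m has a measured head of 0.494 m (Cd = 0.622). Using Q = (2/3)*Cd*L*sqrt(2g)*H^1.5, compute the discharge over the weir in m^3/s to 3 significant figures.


Q = (2/3)*0.622*0.702*sqrt(2*9.81)*0.494^1.5 = 0.448 m^3/s
Therefore the discharge over the weir = 0.448 m^3/s.


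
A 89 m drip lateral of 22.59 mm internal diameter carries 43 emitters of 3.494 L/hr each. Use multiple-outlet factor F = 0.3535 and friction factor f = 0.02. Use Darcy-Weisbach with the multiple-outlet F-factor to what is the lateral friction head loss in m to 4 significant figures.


Approach: apply Darcy-Weisbach with the multiple-outlet F-factor, Q = n*q/(3600*1000) m^3/s; v = Q/A; hf = F*f*(L/D)*(v^2/(2g)).
Q = 43*3.494/(3600*1000) = 4.17339e-05 m^3/s
A = pi*(22.59e-3/2)^2 = 4.00795e-04 m^2, so v = Q/A = 0.104128 m/s
hf = 0.3535*0.02*(89/0.02259)*(0.104128^2/(2*9.81)) = 0.01539 m
Therefore the lateral friction head loss = 0.01539 m.


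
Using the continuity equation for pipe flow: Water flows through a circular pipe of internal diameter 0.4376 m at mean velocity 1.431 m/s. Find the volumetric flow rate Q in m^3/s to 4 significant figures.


Approach: apply the continuity equation for pipe flow, Q = A * v with A = pi*(D/2)^2.
A = pi*(0.4376/2)^2 = 0.150399 m^2
Q = 0.150399 * 1.431 = 0.2152 m^3/s
Therefore the volumetric flow rate Q = 0.2152 m^3/s.


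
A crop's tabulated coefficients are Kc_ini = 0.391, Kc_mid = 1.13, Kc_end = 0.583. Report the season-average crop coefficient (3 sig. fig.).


Approach: apply a simple seasonal average, Kc_avg = (Kc_ini + Kc_mid + Kc_end)/3.
Kc_avg = (0.391 + 1.13 + 0.583)/3 = 0.701
Therefore the season-average crop coefficient = 0.701.


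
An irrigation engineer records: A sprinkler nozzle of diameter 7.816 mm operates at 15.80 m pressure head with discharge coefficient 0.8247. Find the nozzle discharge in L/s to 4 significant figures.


Approach: apply the orifice equation, Q = Cd*A*sqrt(2*g*h), A = pi*(d/2)^2.
A = pi*(7.816e-3/2)^2 = 4.79799e-05 m^2
Q = 0.8247 * 4.79799e-05 * sqrt(2*9.81*15.80) * 1000 = 0.6967 L/s
Therefore the nozzle discharge = 0.6967 L/s.


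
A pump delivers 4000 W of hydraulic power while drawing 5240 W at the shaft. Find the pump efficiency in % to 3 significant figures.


Approach: apply the efficiency ratio, eta = (P_out/P_in)*100.
eta = (4000 / 5240) * 100 = 76.3 %
Therefore the pump efficiency = 76.3 %.


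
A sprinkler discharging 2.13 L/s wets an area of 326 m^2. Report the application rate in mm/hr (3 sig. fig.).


Approach: apply the application rate relation, rate = (Q/A)*3600.
rate = (2.13 / 326) * 3600 = 23.5 mm/hr
Therefore the application rate = 23.5 mm/hr.


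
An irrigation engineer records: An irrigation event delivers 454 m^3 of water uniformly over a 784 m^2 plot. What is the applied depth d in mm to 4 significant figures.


Approach: apply depth from volume over area, d = (V/A)*1000.
d = (454 / 784) * 1000 = 579.1 mm
Therefore the applied depth d = 579.1 mm.


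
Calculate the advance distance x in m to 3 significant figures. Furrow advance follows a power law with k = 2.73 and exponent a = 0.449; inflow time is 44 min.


Approach: apply the power-law advance function, x = k*t^a.
x = 2.73 * 44^0.449 = 14.9 m
Therefore the advance distance x = 14.9 m.


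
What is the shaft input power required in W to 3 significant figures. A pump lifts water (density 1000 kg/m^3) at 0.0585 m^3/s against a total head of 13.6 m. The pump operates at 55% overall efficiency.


Approach: apply hydraulic power then efficiency conversion, P = rho*g*Q*H; P_in = P/eta.
Step 1 — hydraulic power (P = rho*g*Q*H):
  P = 1000 * 9.81 * 0.0585 * 13.6 = 7804.8 W
Step 2 — input power: P_in = P/eta = 7804.8 / 0.55 = 14200 W
Therefore the shaft input power required = 14200 W.


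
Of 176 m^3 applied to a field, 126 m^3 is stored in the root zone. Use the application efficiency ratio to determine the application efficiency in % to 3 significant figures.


Approach: apply the application efficiency ratio, Ea = (stored/applied)*100.
Ea = (126/176)*100 = 71.6 %
Therefore the application efficiency = 71.6 %.


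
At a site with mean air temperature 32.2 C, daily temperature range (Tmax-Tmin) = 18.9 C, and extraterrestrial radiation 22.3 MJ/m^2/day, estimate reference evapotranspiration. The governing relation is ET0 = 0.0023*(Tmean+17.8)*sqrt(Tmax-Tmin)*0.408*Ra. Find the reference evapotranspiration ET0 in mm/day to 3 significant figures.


ET0 = 0.0023*(32.2+17.8)*sqrt(18.9)*0.408*22.3 = 4.55 mm/day
Therefore the reference evapotranspiration ET0 = 4.55 mm/day.


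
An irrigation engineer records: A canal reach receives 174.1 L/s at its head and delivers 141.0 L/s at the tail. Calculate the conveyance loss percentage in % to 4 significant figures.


Approach: apply the conveyance loss ratio, loss% = ((Q_head - Q_tail)/Q_head)*100.
loss = ((174.1 - 141.0)/174.1)*100 = 19.01 %
Therefore the conveyance loss percentage = 19.01 %.


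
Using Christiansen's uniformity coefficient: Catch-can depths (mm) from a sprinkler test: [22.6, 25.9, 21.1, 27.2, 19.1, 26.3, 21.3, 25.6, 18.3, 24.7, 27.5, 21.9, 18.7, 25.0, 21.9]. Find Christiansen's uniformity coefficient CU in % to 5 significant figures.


Approach: apply Christiansen's uniformity coefficient, CU = (1 - mean_abs_deviation/mean)*100.
mean = 23.14000 mm
mean |d_i - mean| = 2.696000 mm
CU = (1 - 2.696000/23.14000)*100 = 88.349 %
Therefore Christiansen's uniformity coefficient CU = 88.349 %.


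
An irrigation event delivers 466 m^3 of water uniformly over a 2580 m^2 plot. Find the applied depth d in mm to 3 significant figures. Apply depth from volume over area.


Approach: apply depth from volume over area, d = (V/A)*1000.
d = (466 / 2580) * 1000 = 181 mm
Therefore the applied depth d = 181 mm.


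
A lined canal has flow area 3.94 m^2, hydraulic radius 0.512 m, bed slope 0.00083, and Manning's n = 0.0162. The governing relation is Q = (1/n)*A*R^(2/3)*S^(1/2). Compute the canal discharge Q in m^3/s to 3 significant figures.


Q = (1/0.0162) * 3.94 * 0.512^(2/3) * 0.00083^(1/2) = 4.48 m^3/s
Therefore the canal discharge Q = 4.48 m^3/s.


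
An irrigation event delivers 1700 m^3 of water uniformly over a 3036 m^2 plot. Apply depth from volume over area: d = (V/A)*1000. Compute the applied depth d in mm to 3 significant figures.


d = (1700 / 3036) * 1000 = 560 mm
Therefore the applied depth d = 560 mm.


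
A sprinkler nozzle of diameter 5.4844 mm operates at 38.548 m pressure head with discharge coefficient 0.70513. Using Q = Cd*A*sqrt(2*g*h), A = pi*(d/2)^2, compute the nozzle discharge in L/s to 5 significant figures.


A = pi*(5.4844e-3/2)^2 = 2.362371e-05 m^2
Q = 0.70513 * 2.362371e-05 * sqrt(2*9.81*38.548) * 1000 = 0.45811 L/s
Therefore the nozzle discharge = 0.45811 L/s.


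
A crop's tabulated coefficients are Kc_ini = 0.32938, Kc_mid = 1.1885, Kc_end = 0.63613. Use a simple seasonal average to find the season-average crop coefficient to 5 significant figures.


Approach: apply a simple seasonal average, Kc_avg = (Kc_ini + Kc_mid + Kc_end)/3.
Kc_avg = (0.32938 + 1.1885 + 0.63613)/3 = 0.71800
Therefore the season-average crop coefficient = 0.71800.


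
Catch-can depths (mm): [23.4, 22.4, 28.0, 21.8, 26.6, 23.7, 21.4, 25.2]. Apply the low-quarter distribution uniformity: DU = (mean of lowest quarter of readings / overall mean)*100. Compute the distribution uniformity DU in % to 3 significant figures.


sorted lowest 2 of 8: [21.4, 21.8] -> mean = 21.600 mm
overall mean = 24.062 mm
DU = (21.600/24.062)*100 = 89.8 %
Therefore the distribution uniformity DU = 89.8 %.


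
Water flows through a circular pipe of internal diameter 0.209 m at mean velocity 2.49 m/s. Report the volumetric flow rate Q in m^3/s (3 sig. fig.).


Approach: apply the continuity equation for pipe flow, Q = A * v with A = pi*(D/2)^2.
A = pi*(0.209/2)^2 = 0.034307 m^2
Q = 0.034307 * 2.49 = 0.0854 m^3/s
Therefore the volumetric flow rate Q = 0.0854 m^3/s.


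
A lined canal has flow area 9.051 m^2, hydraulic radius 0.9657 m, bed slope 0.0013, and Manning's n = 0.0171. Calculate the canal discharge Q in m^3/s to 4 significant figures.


Approach: apply Manning's equation, Q = (1/n)*A*R^(2/3)*S^(1/2).
Q = (1/0.0171) * 9.051 * 0.9657^(2/3) * 0.0013^(1/2) = 18.65 m^3/s
Therefore the canal discharge Q = 18.65 m^3/s.


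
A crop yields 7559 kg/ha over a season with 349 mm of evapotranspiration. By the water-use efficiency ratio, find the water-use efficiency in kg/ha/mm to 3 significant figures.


Approach: apply the water-use efficiency ratio, WUE = yield/ET.
WUE = 7559 / 349 = 21.7 kg/ha/mm
Therefore the water-use efficiency = 21.7 kg/ha/mm.


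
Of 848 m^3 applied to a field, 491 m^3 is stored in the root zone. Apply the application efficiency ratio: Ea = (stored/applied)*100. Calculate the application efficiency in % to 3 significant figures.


Ea = (491/848)*100 = 57.9 %
Therefore the application efficiency = 57.9 %.


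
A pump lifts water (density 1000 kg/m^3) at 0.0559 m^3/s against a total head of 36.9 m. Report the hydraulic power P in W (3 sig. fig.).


Approach: apply the hydraulic power relation, P = rho*g*Q*H.
P = 1000 * 9.81 * 0.0559 * 36.9 = 20200 W
Therefore the hydraulic power P = 20200 W.


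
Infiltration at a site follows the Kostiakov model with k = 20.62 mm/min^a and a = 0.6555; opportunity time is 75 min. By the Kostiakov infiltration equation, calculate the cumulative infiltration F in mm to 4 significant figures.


Approach: apply the Kostiakov infiltration equation, F = k*t^a.
F = 20.62 * 75^0.6555 = 349.5 mm
Therefore the cumulative infiltration F = 349.5 mm.


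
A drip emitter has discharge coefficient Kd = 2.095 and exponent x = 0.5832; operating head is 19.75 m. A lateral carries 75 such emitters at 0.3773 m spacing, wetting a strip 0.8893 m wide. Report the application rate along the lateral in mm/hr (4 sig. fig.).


Approach: apply the emitter equation with a lateral mass balance, q = Kd*h^x; Q = n*q; rate = Q/(n*spacing*width).
Step 1 — single emitter flow (q = Kd*h^x):
  q = 2.095 * 19.75^0.5832 = 11.9333 L/hr
Step 2 — total lateral flow: Q = 75 * 11.9333 = 894.994 L/hr
Step 3 — wetted area: A = 75 * 0.3773 * 0.8893 = 25.1650 m^2
Step 4 — application rate: Q/A = 894.994/25.1650 = 35.57 mm/hr
Therefore the application rate along the lateral = 35.57 mm/hr.


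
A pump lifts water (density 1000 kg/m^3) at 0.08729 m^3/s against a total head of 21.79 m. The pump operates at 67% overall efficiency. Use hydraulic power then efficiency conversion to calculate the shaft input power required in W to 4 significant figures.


Approach: apply hydraulic power then efficiency conversion, P = rho*g*Q*H; P_in = P/eta.
Step 1 — hydraulic power (P = rho*g*Q*H):
  P = 1000 * 9.81 * 0.08729 * 21.79 = 18659.1 W
Step 2 — input power: P_in = P/eta = 18659.1 / 0.67 = 27850 W
Therefore the shaft input power required = 27850 W.


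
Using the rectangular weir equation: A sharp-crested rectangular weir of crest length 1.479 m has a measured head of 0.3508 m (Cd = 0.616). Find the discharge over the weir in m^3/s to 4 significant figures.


Approach: apply the rectangular weir equation, Q = (2/3)*Cd*L*sqrt(2g)*H^1.5.
Q = (2/3)*0.616*1.479*sqrt(2*9.81)*0.3508^1.5 = 0.5590 m^3/s
Therefore the discharge over the weir = 0.5590 m^3/s.


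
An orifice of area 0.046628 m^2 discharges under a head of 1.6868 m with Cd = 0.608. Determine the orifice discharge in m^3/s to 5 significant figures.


Approach: apply the orifice equation, Q = Cd*A*sqrt(2*g*h).
Q = 0.608 * 0.046628 * sqrt(2*9.81*1.6868) = 0.16309 m^3/s
Therefore the orifice discharge = 0.16309 m^3/s.


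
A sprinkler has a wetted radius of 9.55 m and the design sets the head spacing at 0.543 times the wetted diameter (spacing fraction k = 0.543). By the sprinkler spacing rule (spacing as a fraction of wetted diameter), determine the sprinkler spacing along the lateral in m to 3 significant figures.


Approach: apply the sprinkler spacing rule (spacing as a fraction of wetted diameter), S = k*(2*R).
S = 0.543 * (2 * 9.55) = 10.4 m
Therefore the sprinkler spacing along the lateral = 10.4 m.


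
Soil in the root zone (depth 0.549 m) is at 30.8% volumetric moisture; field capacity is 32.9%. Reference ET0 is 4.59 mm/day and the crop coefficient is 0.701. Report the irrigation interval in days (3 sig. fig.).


Approach: apply soil-water budget scheduling, SMD = (FC-theta)/100*depth*1000; ETc = ET0*Kc; interval = SMD/ETc.
Step 1 — soil moisture deficit:
  SMD = (32.9 - 30.8)/100 * 0.549 * 1000 = 11.529 mm
Step 2 — daily crop ET (ETc = ET0*Kc):
  ETc = 4.59 * 0.701 = 3.2176 mm/day
Step 3 — irrigation interval (SMD/ETc):
  interval = 11.529 / 3.2176 = 3.58 days
Therefore the irrigation interval = 3.58 days.


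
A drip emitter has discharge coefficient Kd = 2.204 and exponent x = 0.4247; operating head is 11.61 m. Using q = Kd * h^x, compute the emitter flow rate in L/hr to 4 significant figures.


q = 2.204 * 11.61^0.4247 = 6.244 L/hr
Therefore the emitter flow rate = 6.244 L/hr.


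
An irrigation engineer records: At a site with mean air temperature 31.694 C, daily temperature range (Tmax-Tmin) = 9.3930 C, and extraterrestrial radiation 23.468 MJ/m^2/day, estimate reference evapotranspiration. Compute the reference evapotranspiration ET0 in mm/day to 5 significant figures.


Approach: apply the Hargreaves-Samani method, ET0 = 0.0023*(Tmean+17.8)*sqrt(Tmax-Tmin)*0.408*Ra.
ET0 = 0.0023*(31.694+17.8)*sqrt(9.3930)*0.408*23.468 = 3.3406 mm/day
Therefore the reference evapotranspiration ET0 = 3.3406 mm/day.


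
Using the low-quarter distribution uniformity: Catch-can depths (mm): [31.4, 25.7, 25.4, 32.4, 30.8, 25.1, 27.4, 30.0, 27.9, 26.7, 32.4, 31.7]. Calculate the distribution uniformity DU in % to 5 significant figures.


Approach: apply the low-quarter distribution uniformity, DU = (mean of lowest quarter of readings / overall mean)*100.
sorted lowest 3 of 12: [25.1, 25.4, 25.7] -> mean = 25.40000 mm
overall mean = 28.90833 mm
DU = (25.40000/28.90833)*100 = 87.864 %
Therefore the distribution uniformity DU = 87.864 %.


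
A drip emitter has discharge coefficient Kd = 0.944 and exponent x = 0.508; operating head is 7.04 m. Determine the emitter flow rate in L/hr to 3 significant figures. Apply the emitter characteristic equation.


Approach: apply the emitter characteristic equation, q = Kd * h^x.
q = 0.944 * 7.04^0.508 = 2.54 L/hr
Therefore the emitter flow rate = 2.54 L/hr.


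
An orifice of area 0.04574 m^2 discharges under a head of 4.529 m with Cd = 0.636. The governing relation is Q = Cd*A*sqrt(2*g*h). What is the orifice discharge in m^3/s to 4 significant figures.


Q = 0.636 * 0.04574 * sqrt(2*9.81*4.529) = 0.2742 m^3/s
Therefore the orifice discharge = 0.2742 m^3/s.


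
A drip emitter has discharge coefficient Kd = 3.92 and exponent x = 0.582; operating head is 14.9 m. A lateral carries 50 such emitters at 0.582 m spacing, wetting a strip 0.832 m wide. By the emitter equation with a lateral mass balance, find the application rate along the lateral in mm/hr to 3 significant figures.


Approach: apply the emitter equation with a lateral mass balance, q = Kd*h^x; Q = n*q; rate = Q/(n*spacing*width).
Step 1 — single emitter flow (q = Kd*h^x):
  q = 3.92 * 14.9^0.582 = 18.883 L/hr
Step 2 — total lateral flow: Q = 50 * 18.883 = 944.17 L/hr
Step 3 — wetted area: A = 50 * 0.582 * 0.832 = 24.211 m^2
Step 4 — application rate: Q/A = 944.17/24.211 = 39.0 mm/hr
Therefore the application rate along the lateral = 39.0 mm/hr.


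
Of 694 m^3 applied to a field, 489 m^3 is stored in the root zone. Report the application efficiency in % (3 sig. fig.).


Approach: apply the application efficiency ratio, Ea = (stored/applied)*100.
Ea = (489/694)*100 = 70.5 %
Therefore the application efficiency = 70.5 %.


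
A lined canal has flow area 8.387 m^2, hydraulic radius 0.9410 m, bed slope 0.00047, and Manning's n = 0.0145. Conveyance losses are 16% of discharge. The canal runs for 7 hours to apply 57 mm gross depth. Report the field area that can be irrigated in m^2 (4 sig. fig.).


Approach: apply Manning's equation with a conveyance and depth budget, Q = (1/n)*A*R^(2/3)*S^(1/2); Q_field = Q*(1-loss); Area = Q_field*t/(d/1000).
Step 1 — canal discharge (Manning's equation):
  Q = (1/0.0145) * 8.387 * 0.9410^(2/3) * 0.00047^(1/2) = 12.0415 m^3/s
Step 2 — delivered flow: Q_field = 12.0415*(1 - 16/100) = 10.1149 m^3/s
Step 3 — volume delivered: V = 10.1149 * 7*3600 = 254895 m^3
Step 4 — area served: A = V / (depth/1000) = 254895 / 0.057 = 4472000 m^2
Therefore the field area that can be irrigated = 4472000 m^2.


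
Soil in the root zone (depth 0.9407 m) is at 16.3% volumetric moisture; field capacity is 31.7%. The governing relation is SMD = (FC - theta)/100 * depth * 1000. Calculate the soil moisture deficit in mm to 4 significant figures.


SMD = (31.7 - 16.3)/100 * 0.9407 * 1000 = 144.9 mm
Therefore the soil moisture deficit = 144.9 mm.
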